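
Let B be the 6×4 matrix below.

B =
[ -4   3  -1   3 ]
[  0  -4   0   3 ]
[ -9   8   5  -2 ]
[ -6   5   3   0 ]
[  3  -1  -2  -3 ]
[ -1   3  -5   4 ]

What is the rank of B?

Row reduce to echelon form.
R3 ← R3 − (9/4)·R1: [0, 5/4, 29/4, -35/4]
R4 ← R4 − (3/2)·R1: [0, 1/2, 9/2, -9/2]
R5 ← R5 + (3/4)·R1: [0, 5/4, -11/4, -3/4]
R6 ← R6 − (1/4)·R1: [0, 9/4, -19/4, 13/4]
R3 ← R3 + (5/16)·R2: [0, 0, 29/4, -125/16]
R4 ← R4 + (1/8)·R2: [0, 0, 9/2, -33/8]
R5 ← R5 + (5/16)·R2: [0, 0, -11/4, 3/16]
R6 ← R6 + (9/16)·R2: [0, 0, -19/4, 79/16]
R4 ← R4 − (18/29)·R3: [0, 0, 0, 21/29]
R5 ← R5 + (11/29)·R3: [0, 0, 0, -161/58]
R6 ← R6 + (19/29)·R3: [0, 0, 0, -21/116]
R5 ← R5 + (23/6)·R4: [0, 0, 0, 0]
R6 ← R6 + (1/4)·R4: [0, 0, 0, 0]
Echelon form has 4 nonzero rows, so rank(B) = 4.

4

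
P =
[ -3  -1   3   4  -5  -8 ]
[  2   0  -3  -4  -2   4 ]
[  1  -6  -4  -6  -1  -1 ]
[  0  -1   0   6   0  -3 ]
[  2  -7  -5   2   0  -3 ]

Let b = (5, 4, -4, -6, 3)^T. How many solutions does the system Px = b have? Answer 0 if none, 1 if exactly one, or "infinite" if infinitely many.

0

Row reduce the augmented matrix [P | b].
R2 ← R2 + (2/3)·R1: [0, -2/3, -1, -4/3, -16/3, -4/3, 22/3]
R3 ← R3 + (1/3)·R1: [0, -19/3, -3, -14/3, -8/3, -11/3, -7/3]
R5 ← R5 + (2/3)·R1: [0, -23/3, -3, 14/3, -10/3, -25/3, 19/3]
R3 ← R3 − (19/2)·R2: [0, 0, 13/2, 8, 48, 9, -72]
R4 ← R4 − (3/2)·R2: [0, 0, 3/2, 8, 8, -1, -17]
R5 ← R5 − (23/2)·R2: [0, 0, 17/2, 20, 58, 7, -78]
R4 ← R4 − (3/13)·R3: [0, 0, 0, 80/13, -40/13, -40/13, -5/13]
R5 ← R5 − (17/13)·R3: [0, 0, 0, 124/13, -62/13, -62/13, 210/13]
R5 ← R5 − (31/20)·R4: [0, 0, 0, 0, 0, 0, 67/4]
The echelon form has 5 nonzero rows; the last pivot sits in the augmented column, so rank(P) = 4 but rank([P|b]) = 5.
Since the ranks differ, the system is inconsistent.
It has no solutions.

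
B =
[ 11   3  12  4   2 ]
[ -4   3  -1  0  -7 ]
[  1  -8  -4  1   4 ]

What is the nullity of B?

Row reduce to echelon form.
R2 ← R2 + (4/11)·R1: [0, 45/11, 37/11, 16/11, -69/11]
R3 ← R3 − (1/11)·R1: [0, -91/11, -56/11, 7/11, 42/11]
R3 ← R3 + (91/45)·R2: [0, 0, 77/45, 161/45, -133/15]
3 nonzero rows, so rank(B) = 3.
B has 5 columns; by rank–nullity, nullity = 5 − 3 = 2.

2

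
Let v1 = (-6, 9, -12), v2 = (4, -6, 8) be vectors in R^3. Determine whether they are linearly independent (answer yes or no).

Form the matrix with these vectors as rows and row reduce.
R2 ← R2 + (2/3)·R1: [0, 0, 0]
1 nonzero row, so the 2 vectors span a space of dimension 1.
Since 1 < 2, the vectors are linearly dependent.

no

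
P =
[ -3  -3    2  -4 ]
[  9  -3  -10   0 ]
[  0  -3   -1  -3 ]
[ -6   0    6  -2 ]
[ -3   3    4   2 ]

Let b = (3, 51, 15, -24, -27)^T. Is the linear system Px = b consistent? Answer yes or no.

yes

Row reduce the augmented matrix [P | b].
R2 ← R2 + (3)·R1: [0, -12, -4, -12, 60]
R4 ← R4 − (2)·R1: [0, 6, 2, 6, -30]
R5 ← R5 − R1: [0, 6, 2, 6, -30]
R3 ← R3 − (1/4)·R2: [0, 0, 0, 0, 0]
R4 ← R4 + (1/2)·R2: [0, 0, 0, 0, 0]
R5 ← R5 + (1/2)·R2: [0, 0, 0, 0, 0]
The echelon form has 2 nonzero rows, and every pivot lies in the first 4 columns, so rank(P) = rank([P|b]) = 2.
The system is consistent.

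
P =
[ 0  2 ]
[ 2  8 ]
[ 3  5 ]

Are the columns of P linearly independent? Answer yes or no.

yes

Row reduce P to echelon form.
Swap R1 ↔ R2
R3 ← R3 − (3/2)·R1: [0, -7]
R3 ← R3 + (7/2)·R2: [0, 0]
2 pivots among 2 columns.
Every column is a pivot column, so the columns are linearly independent.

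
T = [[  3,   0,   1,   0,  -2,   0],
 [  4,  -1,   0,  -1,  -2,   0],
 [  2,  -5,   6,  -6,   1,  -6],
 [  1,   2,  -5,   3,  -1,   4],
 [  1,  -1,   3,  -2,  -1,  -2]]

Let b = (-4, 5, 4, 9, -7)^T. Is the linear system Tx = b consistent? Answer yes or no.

no

Row reduce the augmented matrix [T | b].
R2 ← R2 − (4/3)·R1: [0, -1, -4/3, -1, 2/3, 0, 31/3]
R3 ← R3 − (2/3)·R1: [0, -5, 16/3, -6, 7/3, -6, 20/3]
R4 ← R4 − (1/3)·R1: [0, 2, -16/3, 3, -1/3, 4, 31/3]
R5 ← R5 − (1/3)·R1: [0, -1, 8/3, -2, -1/3, -2, -17/3]
R3 ← R3 − (5)·R2: [0, 0, 12, -1, -1, -6, -45]
R4 ← R4 + (2)·R2: [0, 0, -8, 1, 1, 4, 31]
R5 ← R5 − R2: [0, 0, 4, -1, -1, -2, -16]
R4 ← R4 + (2/3)·R3: [0, 0, 0, 1/3, 1/3, 0, 1]
R5 ← R5 − (1/3)·R3: [0, 0, 0, -2/3, -2/3, 0, -1]
R5 ← R5 + (2)·R4: [0, 0, 0, 0, 0, 0, 1]
The echelon form has 5 nonzero rows; the last pivot sits in the augmented column, so rank(T) = 4 but rank([T|b]) = 5.
Since the ranks differ, the system is inconsistent.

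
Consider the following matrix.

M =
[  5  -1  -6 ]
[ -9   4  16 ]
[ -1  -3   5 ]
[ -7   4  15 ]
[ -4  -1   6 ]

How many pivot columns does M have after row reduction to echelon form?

3

Row reduce to echelon form.
R2 ← R2 + (9/5)·R1: [0, 11/5, 26/5]
R3 ← R3 + (1/5)·R1: [0, -16/5, 19/5]
R4 ← R4 + (7/5)·R1: [0, 13/5, 33/5]
R5 ← R5 + (4/5)·R1: [0, -9/5, 6/5]
R3 ← R3 + (16/11)·R2: [0, 0, 125/11]
R4 ← R4 − (13/11)·R2: [0, 0, 5/11]
R5 ← R5 + (9/11)·R2: [0, 0, 60/11]
R4 ← R4 − (1/25)·R3: [0, 0, 0]
R5 ← R5 − (12/25)·R3: [0, 0, 0]
Echelon form has 3 nonzero rows, so rank(M) = 3.
Each nonzero row contributes one pivot column: 3 pivot columns.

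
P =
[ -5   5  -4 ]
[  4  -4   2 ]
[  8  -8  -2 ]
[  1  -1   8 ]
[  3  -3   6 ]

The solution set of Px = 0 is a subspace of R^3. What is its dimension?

Row reduce to echelon form.
R2 ← R2 + (4/5)·R1: [0, 0, -6/5]
R3 ← R3 + (8/5)·R1: [0, 0, -42/5]
R4 ← R4 + (1/5)·R1: [0, 0, 36/5]
R5 ← R5 + (3/5)·R1: [0, 0, 18/5]
R3 ← R3 − (7)·R2: [0, 0, 0]
R4 ← R4 + (6)·R2: [0, 0, 0]
R5 ← R5 + (3)·R2: [0, 0, 0]
2 nonzero rows, so rank(P) = 2.
P has 3 columns; by rank–nullity, nullity = 3 − 2 = 1.

1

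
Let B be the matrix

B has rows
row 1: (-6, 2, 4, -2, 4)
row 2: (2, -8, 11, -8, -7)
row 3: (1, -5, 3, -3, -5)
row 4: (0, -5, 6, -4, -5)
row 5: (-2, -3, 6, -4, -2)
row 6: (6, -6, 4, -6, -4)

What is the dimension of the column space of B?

Row reduce to echelon form.
R2 ← R2 + (1/3)·R1: [0, -22/3, 37/3, -26/3, -17/3]
R3 ← R3 + (1/6)·R1: [0, -14/3, 11/3, -10/3, -13/3]
R5 ← R5 − (1/3)·R1: [0, -11/3, 14/3, -10/3, -10/3]
R6 ← R6 + R1: [0, -4, 8, -8, 0]
R3 ← R3 − (7/11)·R2: [0, 0, -46/11, 24/11, -8/11]
R4 ← R4 − (15/22)·R2: [0, 0, -53/22, 21/11, -25/22]
R5 ← R5 − (1/2)·R2: [0, 0, -3/2, 1, -1/2]
R6 ← R6 − (6/11)·R2: [0, 0, 14/11, -36/11, 34/11]
R4 ← R4 − (53/92)·R3: [0, 0, 0, 15/23, -33/46]
R5 ← R5 − (33/92)·R3: [0, 0, 0, 5/23, -11/46]
R6 ← R6 + (7/23)·R3: [0, 0, 0, -60/23, 66/23]
R5 ← R5 − (1/3)·R4: [0, 0, 0, 0, 0]
R6 ← R6 + (4)·R4: [0, 0, 0, 0, 0]
Echelon form has 4 nonzero rows, so rank(B) = 4.
The column space has dimension equal to the rank: 4.

4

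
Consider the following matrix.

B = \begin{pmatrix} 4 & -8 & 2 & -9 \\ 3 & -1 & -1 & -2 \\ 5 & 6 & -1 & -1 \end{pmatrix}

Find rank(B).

3

Row reduce to echelon form.
R2 ← R2 − (3/4)·R1: [0, 5, -5/2, 19/4]
R3 ← R3 − (5/4)·R1: [0, 16, -7/2, 41/4]
R3 ← R3 − (16/5)·R2: [0, 0, 9/2, -99/20]
Echelon form has 3 nonzero rows, so rank(B) = 3.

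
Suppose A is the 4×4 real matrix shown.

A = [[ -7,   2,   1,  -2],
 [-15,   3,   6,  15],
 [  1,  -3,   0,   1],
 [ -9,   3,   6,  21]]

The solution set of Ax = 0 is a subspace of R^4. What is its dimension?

1

Row reduce to echelon form.
R2 ← R2 − (15/7)·R1: [0, -9/7, 27/7, 135/7]
R3 ← R3 + (1/7)·R1: [0, -19/7, 1/7, 5/7]
R4 ← R4 − (9/7)·R1: [0, 3/7, 33/7, 165/7]
R3 ← R3 − (19/9)·R2: [0, 0, -8, -40]
R4 ← R4 + (1/3)·R2: [0, 0, 6, 30]
R4 ← R4 + (3/4)·R3: [0, 0, 0, 0]
3 nonzero rows, so rank(A) = 3.
A has 4 columns; by rank–nullity, nullity = 4 − 3 = 1.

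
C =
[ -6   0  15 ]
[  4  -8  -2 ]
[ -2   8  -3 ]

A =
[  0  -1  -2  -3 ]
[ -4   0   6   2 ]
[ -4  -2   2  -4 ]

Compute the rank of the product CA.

First compute CA:
[[-60, -24,  42, -42],
 [ 40,   0, -60, -20],
 [-20,   8,  46,  34]]
Now row reduce the product.
R2 ← R2 + (2/3)·R1: [0, -16, -32, -48]
R3 ← R3 − (1/3)·R1: [0, 16, 32, 48]
R3 ← R3 + R2: [0, 0, 0, 0]
2 nonzero rows, so rank(CA) = 2.

2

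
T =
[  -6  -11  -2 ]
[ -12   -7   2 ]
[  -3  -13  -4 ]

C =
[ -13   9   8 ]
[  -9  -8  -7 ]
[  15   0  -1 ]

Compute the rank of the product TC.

2

First compute TC:
[[147,  34,  31],
 [249, -52, -49],
 [ 96,  77,  71]]
Now row reduce the product.
R2 ← R2 − (83/49)·R1: [0, -5370/49, -4974/49]
R3 ← R3 − (32/49)·R1: [0, 2685/49, 2487/49]
R3 ← R3 + (1/2)·R2: [0, 0, 0]
2 nonzero rows, so rank(TC) = 2.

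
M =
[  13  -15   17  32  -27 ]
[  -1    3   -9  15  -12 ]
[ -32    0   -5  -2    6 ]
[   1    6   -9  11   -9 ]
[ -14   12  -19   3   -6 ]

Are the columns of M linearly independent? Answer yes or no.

Row reduce M to echelon form.
R2 ← R2 + (1/13)·R1: [0, 24/13, -100/13, 227/13, -183/13]
R3 ← R3 + (32/13)·R1: [0, -480/13, 479/13, 998/13, -786/13]
R4 ← R4 − (1/13)·R1: [0, 93/13, -134/13, 111/13, -90/13]
R5 ← R5 + (14/13)·R1: [0, -54/13, -9/13, 487/13, -456/13]
R3 ← R3 + (20)·R2: [0, 0, -117, 426, -342]
R4 ← R4 − (31/8)·R2: [0, 0, 39/2, -473/8, 381/8]
R5 ← R5 + (9/4)·R2: [0, 0, -18, 307/4, -267/4]
R4 ← R4 + (1/6)·R3: [0, 0, 0, 95/8, -75/8]
R5 ← R5 − (2/13)·R3: [0, 0, 0, 583/52, -735/52]
R5 ← R5 − (1166/1235)·R4: [0, 0, 0, 0, -1305/247]
5 pivots among 5 columns.
Every column is a pivot column, so the columns are linearly independent.

yes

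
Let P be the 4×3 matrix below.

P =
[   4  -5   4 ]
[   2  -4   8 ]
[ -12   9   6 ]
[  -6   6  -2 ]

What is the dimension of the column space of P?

Row reduce to echelon form.
R2 ← R2 − (1/2)·R1: [0, -3/2, 6]
R3 ← R3 + (3)·R1: [0, -6, 18]
R4 ← R4 + (3/2)·R1: [0, -3/2, 4]
R3 ← R3 − (4)·R2: [0, 0, -6]
R4 ← R4 − R2: [0, 0, -2]
R4 ← R4 − (1/3)·R3: [0, 0, 0]
Echelon form has 3 nonzero rows, so rank(P) = 3.
The column space has dimension equal to the rank: 3.

3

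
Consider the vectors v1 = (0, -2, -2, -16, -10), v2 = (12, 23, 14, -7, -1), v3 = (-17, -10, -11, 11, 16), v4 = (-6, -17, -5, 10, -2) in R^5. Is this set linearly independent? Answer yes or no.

Form the matrix with these vectors as rows and row reduce.
Swap R1 ↔ R2
R3 ← R3 + (17/12)·R1: [0, 271/12, 53/6, 13/12, 175/12]
R4 ← R4 + (1/2)·R1: [0, -11/2, 2, 13/2, -5/2]
R3 ← R3 + (271/24)·R2: [0, 0, -55/4, -2155/12, -295/3]
R4 ← R4 − (11/4)·R2: [0, 0, 15/2, 101/2, 25]
R4 ← R4 + (6/11)·R3: [0, 0, 0, -522/11, -315/11]
4 nonzero rows, so the 4 vectors span a space of dimension 4.
Since 4 = 4, the vectors are linearly independent.

yes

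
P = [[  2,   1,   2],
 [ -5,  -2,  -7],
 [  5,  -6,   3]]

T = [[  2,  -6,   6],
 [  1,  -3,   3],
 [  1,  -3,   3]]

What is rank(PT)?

1

First compute PT:
[[  7, -21,  21],
 [-19,  57, -57],
 [  7, -21,  21]]
Now row reduce the product.
R2 ← R2 + (19/7)·R1: [0, 0, 0]
R3 ← R3 − R1: [0, 0, 0]
1 nonzero row, so rank(PT) = 1.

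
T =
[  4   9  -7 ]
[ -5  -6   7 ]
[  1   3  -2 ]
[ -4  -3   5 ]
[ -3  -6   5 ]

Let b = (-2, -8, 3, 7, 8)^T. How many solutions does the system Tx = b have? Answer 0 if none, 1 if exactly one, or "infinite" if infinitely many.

Row reduce the augmented matrix [T | b].
R2 ← R2 + (5/4)·R1: [0, 21/4, -7/4, -21/2]
R3 ← R3 − (1/4)·R1: [0, 3/4, -1/4, 7/2]
R4 ← R4 + R1: [0, 6, -2, 5]
R5 ← R5 + (3/4)·R1: [0, 3/4, -1/4, 13/2]
R3 ← R3 − (1/7)·R2: [0, 0, 0, 5]
R4 ← R4 − (8/7)·R2: [0, 0, 0, 17]
R5 ← R5 − (1/7)·R2: [0, 0, 0, 8]
R4 ← R4 − (17/5)·R3: [0, 0, 0, 0]
R5 ← R5 − (8/5)·R3: [0, 0, 0, 0]
The echelon form has 3 nonzero rows; the last pivot sits in the augmented column, so rank(T) = 2 but rank([T|b]) = 3.
Since the ranks differ, the system is inconsistent.
It has no solutions.

0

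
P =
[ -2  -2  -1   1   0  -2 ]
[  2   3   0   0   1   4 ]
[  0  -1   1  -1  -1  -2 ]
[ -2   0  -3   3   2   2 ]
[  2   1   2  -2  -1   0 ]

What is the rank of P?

Row reduce to echelon form.
R2 ← R2 + R1: [0, 1, -1, 1, 1, 2]
R4 ← R4 − R1: [0, 2, -2, 2, 2, 4]
R5 ← R5 + R1: [0, -1, 1, -1, -1, -2]
R3 ← R3 + R2: [0, 0, 0, 0, 0, 0]
R4 ← R4 − (2)·R2: [0, 0, 0, 0, 0, 0]
R5 ← R5 + R2: [0, 0, 0, 0, 0, 0]
Echelon form has 2 nonzero rows, so rank(P) = 2.

2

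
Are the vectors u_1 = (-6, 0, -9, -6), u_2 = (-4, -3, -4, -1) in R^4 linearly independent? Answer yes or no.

Form the matrix with these vectors as rows and row reduce.
R2 ← R2 − (2/3)·R1: [0, -3, 2, 3]
2 nonzero rows, so the 2 vectors span a space of dimension 2.
Since 2 = 2, the vectors are linearly independent.

yes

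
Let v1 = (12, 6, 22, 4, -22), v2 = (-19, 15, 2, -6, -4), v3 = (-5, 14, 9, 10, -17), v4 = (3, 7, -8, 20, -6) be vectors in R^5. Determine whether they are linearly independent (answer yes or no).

Form the matrix with these vectors as rows and row reduce.
R2 ← R2 + (19/12)·R1: [0, 49/2, 221/6, 1/3, -233/6]
R3 ← R3 + (5/12)·R1: [0, 33/2, 109/6, 35/3, -157/6]
R4 ← R4 − (1/4)·R1: [0, 11/2, -27/2, 19, -1/2]
R3 ← R3 − (33/49)·R2: [0, 0, -976/147, 1682/147, -2/147]
R4 ← R4 − (11/49)·R2: [0, 0, -3200/147, 2782/147, 1208/147]
R4 ← R4 − (200/61)·R3: [0, 0, 0, -1134/61, 504/61]
4 nonzero rows, so the 4 vectors span a space of dimension 4.
Since 4 = 4, the vectors are linearly independent.

yes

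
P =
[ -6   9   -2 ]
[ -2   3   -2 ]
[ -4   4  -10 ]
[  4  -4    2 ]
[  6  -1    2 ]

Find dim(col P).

3

Row reduce to echelon form.
R2 ← R2 − (1/3)·R1: [0, 0, -4/3]
R3 ← R3 − (2/3)·R1: [0, -2, -26/3]
R4 ← R4 + (2/3)·R1: [0, 2, 2/3]
R5 ← R5 + R1: [0, 8, 0]
Swap R2 ↔ R3
R4 ← R4 + R2: [0, 0, -8]
R5 ← R5 + (4)·R2: [0, 0, -104/3]
R4 ← R4 − (6)·R3: [0, 0, 0]
R5 ← R5 − (26)·R3: [0, 0, 0]
Echelon form has 3 nonzero rows, so rank(P) = 3.
The column space has dimension equal to the rank: 3.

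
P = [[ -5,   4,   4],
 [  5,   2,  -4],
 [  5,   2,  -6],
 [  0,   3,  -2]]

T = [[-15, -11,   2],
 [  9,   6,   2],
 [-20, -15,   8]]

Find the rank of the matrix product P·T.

3

First compute PT:
[[ 31,  19,  30],
 [ 23,  17, -18],
 [ 63,  47, -34],
 [ 67,  48, -10]]
Now row reduce the product.
R2 ← R2 − (23/31)·R1: [0, 90/31, -1248/31]
R3 ← R3 − (63/31)·R1: [0, 260/31, -2944/31]
R4 ← R4 − (67/31)·R1: [0, 215/31, -2320/31]
R3 ← R3 − (26/9)·R2: [0, 0, 64/3]
R4 ← R4 − (43/18)·R2: [0, 0, 64/3]
R4 ← R4 − R3: [0, 0, 0]
3 nonzero rows, so rank(PT) = 3.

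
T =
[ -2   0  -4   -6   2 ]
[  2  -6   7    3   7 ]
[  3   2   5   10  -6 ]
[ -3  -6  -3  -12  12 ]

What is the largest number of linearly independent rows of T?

2

Row reduce to echelon form.
R2 ← R2 + R1: [0, -6, 3, -3, 9]
R3 ← R3 + (3/2)·R1: [0, 2, -1, 1, -3]
R4 ← R4 − (3/2)·R1: [0, -6, 3, -3, 9]
R3 ← R3 + (1/3)·R2: [0, 0, 0, 0, 0]
R4 ← R4 − R2: [0, 0, 0, 0, 0]
Echelon form has 2 nonzero rows, so rank(T) = 2.
The rank gives the maximum number of linearly independent rows: 2.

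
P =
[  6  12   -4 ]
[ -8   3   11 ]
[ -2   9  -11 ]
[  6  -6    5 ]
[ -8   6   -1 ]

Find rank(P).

3

Row reduce to echelon form.
R2 ← R2 + (4/3)·R1: [0, 19, 17/3]
R3 ← R3 + (1/3)·R1: [0, 13, -37/3]
R4 ← R4 − R1: [0, -18, 9]
R5 ← R5 + (4/3)·R1: [0, 22, -19/3]
R3 ← R3 − (13/19)·R2: [0, 0, -308/19]
R4 ← R4 + (18/19)·R2: [0, 0, 273/19]
R5 ← R5 − (22/19)·R2: [0, 0, -245/19]
R4 ← R4 + (39/44)·R3: [0, 0, 0]
R5 ← R5 − (35/44)·R3: [0, 0, 0]
Echelon form has 3 nonzero rows, so rank(P) = 3.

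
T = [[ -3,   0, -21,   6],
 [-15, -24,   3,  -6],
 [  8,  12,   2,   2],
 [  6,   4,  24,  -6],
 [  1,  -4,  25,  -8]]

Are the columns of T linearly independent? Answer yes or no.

Row reduce T to echelon form.
R2 ← R2 − (5)·R1: [0, -24, 108, -36]
R3 ← R3 + (8/3)·R1: [0, 12, -54, 18]
R4 ← R4 + (2)·R1: [0, 4, -18, 6]
R5 ← R5 + (1/3)·R1: [0, -4, 18, -6]
R3 ← R3 + (1/2)·R2: [0, 0, 0, 0]
R4 ← R4 + (1/6)·R2: [0, 0, 0, 0]
R5 ← R5 − (1/6)·R2: [0, 0, 0, 0]
2 pivots among 4 columns.
Only 2 < 4 pivot columns, so the columns are linearly dependent.

no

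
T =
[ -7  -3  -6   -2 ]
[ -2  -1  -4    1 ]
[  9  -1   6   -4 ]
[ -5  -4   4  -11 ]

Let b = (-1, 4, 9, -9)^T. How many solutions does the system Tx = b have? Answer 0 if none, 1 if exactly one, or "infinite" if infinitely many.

Row reduce the augmented matrix [T | b].
R2 ← R2 − (2/7)·R1: [0, -1/7, -16/7, 11/7, 30/7]
R3 ← R3 + (9/7)·R1: [0, -34/7, -12/7, -46/7, 54/7]
R4 ← R4 − (5/7)·R1: [0, -13/7, 58/7, -67/7, -58/7]
R3 ← R3 − (34)·R2: [0, 0, 76, -60, -138]
R4 ← R4 − (13)·R2: [0, 0, 38, -30, -64]
R4 ← R4 − (1/2)·R3: [0, 0, 0, 0, 5]
The echelon form has 4 nonzero rows; the last pivot sits in the augmented column, so rank(T) = 3 but rank([T|b]) = 4.
Since the ranks differ, the system is inconsistent.
It has no solutions.

0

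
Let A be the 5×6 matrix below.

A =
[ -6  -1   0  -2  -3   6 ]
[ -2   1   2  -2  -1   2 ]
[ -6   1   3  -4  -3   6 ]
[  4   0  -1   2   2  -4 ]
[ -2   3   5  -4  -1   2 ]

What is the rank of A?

Row reduce to echelon form.
R2 ← R2 − (1/3)·R1: [0, 4/3, 2, -4/3, 0, 0]
R3 ← R3 − R1: [0, 2, 3, -2, 0, 0]
R4 ← R4 + (2/3)·R1: [0, -2/3, -1, 2/3, 0, 0]
R5 ← R5 − (1/3)·R1: [0, 10/3, 5, -10/3, 0, 0]
R3 ← R3 − (3/2)·R2: [0, 0, 0, 0, 0, 0]
R4 ← R4 + (1/2)·R2: [0, 0, 0, 0, 0, 0]
R5 ← R5 − (5/2)·R2: [0, 0, 0, 0, 0, 0]
Echelon form has 2 nonzero rows, so rank(A) = 2.

2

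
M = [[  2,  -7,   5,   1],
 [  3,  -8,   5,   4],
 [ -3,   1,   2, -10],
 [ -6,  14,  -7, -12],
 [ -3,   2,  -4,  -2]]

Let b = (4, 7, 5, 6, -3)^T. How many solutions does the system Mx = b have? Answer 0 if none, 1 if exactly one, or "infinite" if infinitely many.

Row reduce the augmented matrix [M | b].
R2 ← R2 − (3/2)·R1: [0, 5/2, -5/2, 5/2, 1]
R3 ← R3 + (3/2)·R1: [0, -19/2, 19/2, -17/2, 11]
R4 ← R4 + (3)·R1: [0, -7, 8, -9, 18]
R5 ← R5 + (3/2)·R1: [0, -17/2, 7/2, -1/2, 3]
R3 ← R3 + (19/5)·R2: [0, 0, 0, 1, 74/5]
R4 ← R4 + (14/5)·R2: [0, 0, 1, -2, 104/5]
R5 ← R5 + (17/5)·R2: [0, 0, -5, 8, 32/5]
Swap R3 ↔ R4
R5 ← R5 + (5)·R3: [0, 0, 0, -2, 552/5]
R5 ← R5 + (2)·R4: [0, 0, 0, 0, 140]
The echelon form has 5 nonzero rows; the last pivot sits in the augmented column, so rank(M) = 4 but rank([M|b]) = 5.
Since the ranks differ, the system is inconsistent.
It has no solutions.

0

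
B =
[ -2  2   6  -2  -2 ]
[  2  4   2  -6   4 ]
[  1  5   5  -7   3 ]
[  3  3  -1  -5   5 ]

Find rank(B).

2

Row reduce to echelon form.
R2 ← R2 + R1: [0, 6, 8, -8, 2]
R3 ← R3 + (1/2)·R1: [0, 6, 8, -8, 2]
R4 ← R4 + (3/2)·R1: [0, 6, 8, -8, 2]
R3 ← R3 − R2: [0, 0, 0, 0, 0]
R4 ← R4 − R2: [0, 0, 0, 0, 0]
Echelon form has 2 nonzero rows, so rank(B) = 2.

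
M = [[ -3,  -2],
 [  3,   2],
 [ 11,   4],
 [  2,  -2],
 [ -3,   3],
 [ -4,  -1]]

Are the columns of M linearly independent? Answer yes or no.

Row reduce M to echelon form.
R2 ← R2 + R1: [0, 0]
R3 ← R3 + (11/3)·R1: [0, -10/3]
R4 ← R4 + (2/3)·R1: [0, -10/3]
R5 ← R5 − R1: [0, 5]
R6 ← R6 − (4/3)·R1: [0, 5/3]
Swap R2 ↔ R3
R4 ← R4 − R2: [0, 0]
R5 ← R5 + (3/2)·R2: [0, 0]
R6 ← R6 + (1/2)·R2: [0, 0]
2 pivots among 2 columns.
Every column is a pivot column, so the columns are linearly independent.

yes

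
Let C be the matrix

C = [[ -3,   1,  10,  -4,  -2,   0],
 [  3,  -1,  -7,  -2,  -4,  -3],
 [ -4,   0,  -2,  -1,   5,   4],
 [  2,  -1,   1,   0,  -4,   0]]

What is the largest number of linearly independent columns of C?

4

Row reduce to echelon form.
R2 ← R2 + R1: [0, 0, 3, -6, -6, -3]
R3 ← R3 − (4/3)·R1: [0, -4/3, -46/3, 13/3, 23/3, 4]
R4 ← R4 + (2/3)·R1: [0, -1/3, 23/3, -8/3, -16/3, 0]
Swap R2 ↔ R3
R4 ← R4 − (1/4)·R2: [0, 0, 23/2, -15/4, -29/4, -1]
R4 ← R4 − (23/6)·R3: [0, 0, 0, 77/4, 63/4, 21/2]
Echelon form has 4 nonzero rows, so rank(C) = 4.
The rank gives the maximum number of linearly independent columns: 4.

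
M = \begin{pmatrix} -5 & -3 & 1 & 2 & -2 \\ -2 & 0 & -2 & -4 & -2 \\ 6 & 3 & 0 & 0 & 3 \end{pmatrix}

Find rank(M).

Row reduce to echelon form.
R2 ← R2 − (2/5)·R1: [0, 6/5, -12/5, -24/5, -6/5]
R3 ← R3 + (6/5)·R1: [0, -3/5, 6/5, 12/5, 3/5]
R3 ← R3 + (1/2)·R2: [0, 0, 0, 0, 0]
Echelon form has 2 nonzero rows, so rank(M) = 2.

2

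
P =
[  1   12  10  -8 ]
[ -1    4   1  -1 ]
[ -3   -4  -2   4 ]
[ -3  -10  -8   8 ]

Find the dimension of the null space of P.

Row reduce to echelon form.
R2 ← R2 + R1: [0, 16, 11, -9]
R3 ← R3 + (3)·R1: [0, 32, 28, -20]
R4 ← R4 + (3)·R1: [0, 26, 22, -16]
R3 ← R3 − (2)·R2: [0, 0, 6, -2]
R4 ← R4 − (13/8)·R2: [0, 0, 33/8, -11/8]
R4 ← R4 − (11/16)·R3: [0, 0, 0, 0]
3 nonzero rows, so rank(P) = 3.
P has 4 columns; by rank–nullity, nullity = 4 − 3 = 1.

1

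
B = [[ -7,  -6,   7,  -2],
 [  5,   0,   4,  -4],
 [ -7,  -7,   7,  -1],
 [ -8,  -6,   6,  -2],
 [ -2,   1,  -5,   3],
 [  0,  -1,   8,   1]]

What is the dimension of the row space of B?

Row reduce to echelon form.
R2 ← R2 + (5/7)·R1: [0, -30/7, 9, -38/7]
R3 ← R3 − R1: [0, -1, 0, 1]
R4 ← R4 − (8/7)·R1: [0, 6/7, -2, 2/7]
R5 ← R5 − (2/7)·R1: [0, 19/7, -7, 25/7]
R3 ← R3 − (7/30)·R2: [0, 0, -21/10, 34/15]
R4 ← R4 + (1/5)·R2: [0, 0, -1/5, -4/5]
R5 ← R5 + (19/30)·R2: [0, 0, -13/10, 2/15]
R6 ← R6 − (7/30)·R2: [0, 0, 59/10, 34/15]
R4 ← R4 − (2/21)·R3: [0, 0, 0, -64/63]
R5 ← R5 − (13/21)·R3: [0, 0, 0, -80/63]
R6 ← R6 + (59/21)·R3: [0, 0, 0, 544/63]
R5 ← R5 − (5/4)·R4: [0, 0, 0, 0]
R6 ← R6 + (17/2)·R4: [0, 0, 0, 0]
Echelon form has 4 nonzero rows, so rank(B) = 4.
The row space has dimension equal to the rank: 4.

4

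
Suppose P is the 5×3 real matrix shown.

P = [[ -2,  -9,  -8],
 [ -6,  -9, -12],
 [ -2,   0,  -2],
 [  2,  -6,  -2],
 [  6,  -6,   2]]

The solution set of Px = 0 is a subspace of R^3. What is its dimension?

Row reduce to echelon form.
R2 ← R2 − (3)·R1: [0, 18, 12]
R3 ← R3 − R1: [0, 9, 6]
R4 ← R4 + R1: [0, -15, -10]
R5 ← R5 + (3)·R1: [0, -33, -22]
R3 ← R3 − (1/2)·R2: [0, 0, 0]
R4 ← R4 + (5/6)·R2: [0, 0, 0]
R5 ← R5 + (11/6)·R2: [0, 0, 0]
2 nonzero rows, so rank(P) = 2.
P has 3 columns; by rank–nullity, nullity = 3 − 2 = 1.

1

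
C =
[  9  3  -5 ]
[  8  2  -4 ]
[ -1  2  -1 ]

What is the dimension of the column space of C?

2

Row reduce to echelon form.
R2 ← R2 − (8/9)·R1: [0, -2/3, 4/9]
R3 ← R3 + (1/9)·R1: [0, 7/3, -14/9]
R3 ← R3 + (7/2)·R2: [0, 0, 0]
Echelon form has 2 nonzero rows, so rank(C) = 2.
The column space has dimension equal to the rank: 2.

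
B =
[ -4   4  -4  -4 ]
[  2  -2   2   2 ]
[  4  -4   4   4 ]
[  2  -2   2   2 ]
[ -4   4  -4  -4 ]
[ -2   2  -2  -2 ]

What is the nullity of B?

Row reduce to echelon form.
R2 ← R2 + (1/2)·R1: [0, 0, 0, 0]
R3 ← R3 + R1: [0, 0, 0, 0]
R4 ← R4 + (1/2)·R1: [0, 0, 0, 0]
R5 ← R5 − R1: [0, 0, 0, 0]
R6 ← R6 − (1/2)·R1: [0, 0, 0, 0]
1 nonzero row, so rank(B) = 1.
B has 4 columns; by rank–nullity, nullity = 4 − 1 = 3.

3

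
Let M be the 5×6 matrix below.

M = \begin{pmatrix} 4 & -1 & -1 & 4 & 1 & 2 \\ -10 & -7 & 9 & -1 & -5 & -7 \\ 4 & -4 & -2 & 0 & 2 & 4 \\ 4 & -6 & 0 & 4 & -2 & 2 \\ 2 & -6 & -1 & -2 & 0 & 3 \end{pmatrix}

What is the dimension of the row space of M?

Row reduce to echelon form.
R2 ← R2 + (5/2)·R1: [0, -19/2, 13/2, 9, -5/2, -2]
R3 ← R3 − R1: [0, -3, -1, -4, 1, 2]
R4 ← R4 − R1: [0, -5, 1, 0, -3, 0]
R5 ← R5 − (1/2)·R1: [0, -11/2, -1/2, -4, -1/2, 2]
R3 ← R3 − (6/19)·R2: [0, 0, -58/19, -130/19, 34/19, 50/19]
R4 ← R4 − (10/19)·R2: [0, 0, -46/19, -90/19, -32/19, 20/19]
R5 ← R5 − (11/19)·R2: [0, 0, -81/19, -175/19, 18/19, 60/19]
R4 ← R4 − (23/29)·R3: [0, 0, 0, 20/29, -90/29, -30/29]
R5 ← R5 − (81/58)·R3: [0, 0, 0, 10/29, -45/29, -15/29]
R5 ← R5 − (1/2)·R4: [0, 0, 0, 0, 0, 0]
Echelon form has 4 nonzero rows, so rank(M) = 4.
The row space has dimension equal to the rank: 4.

4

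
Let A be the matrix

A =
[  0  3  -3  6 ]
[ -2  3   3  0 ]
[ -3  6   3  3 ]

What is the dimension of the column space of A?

Row reduce to echelon form.
Swap R1 ↔ R2
R3 ← R3 − (3/2)·R1: [0, 3/2, -3/2, 3]
R3 ← R3 − (1/2)·R2: [0, 0, 0, 0]
Echelon form has 2 nonzero rows, so rank(A) = 2.
The column space has dimension equal to the rank: 2.

2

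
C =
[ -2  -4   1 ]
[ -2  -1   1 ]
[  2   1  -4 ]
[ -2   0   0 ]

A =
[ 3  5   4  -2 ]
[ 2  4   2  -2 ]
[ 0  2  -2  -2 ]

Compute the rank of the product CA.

First compute CA:
[[-14, -24, -18,  10],
 [ -8, -12, -12,   4],
 [  8,   6,  18,   2],
 [ -6, -10,  -8,   4]]
Now row reduce the product.
R2 ← R2 − (4/7)·R1: [0, 12/7, -12/7, -12/7]
R3 ← R3 + (4/7)·R1: [0, -54/7, 54/7, 54/7]
R4 ← R4 − (3/7)·R1: [0, 2/7, -2/7, -2/7]
R3 ← R3 + (9/2)·R2: [0, 0, 0, 0]
R4 ← R4 − (1/6)·R2: [0, 0, 0, 0]
2 nonzero rows, so rank(CA) = 2.

2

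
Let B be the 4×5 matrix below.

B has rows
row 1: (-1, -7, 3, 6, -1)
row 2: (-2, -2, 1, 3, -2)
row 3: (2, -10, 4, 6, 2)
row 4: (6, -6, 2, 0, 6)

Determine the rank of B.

2

Row reduce to echelon form.
R2 ← R2 − (2)·R1: [0, 12, -5, -9, 0]
R3 ← R3 + (2)·R1: [0, -24, 10, 18, 0]
R4 ← R4 + (6)·R1: [0, -48, 20, 36, 0]
R3 ← R3 + (2)·R2: [0, 0, 0, 0, 0]
R4 ← R4 + (4)·R2: [0, 0, 0, 0, 0]
Echelon form has 2 nonzero rows, so rank(B) = 2.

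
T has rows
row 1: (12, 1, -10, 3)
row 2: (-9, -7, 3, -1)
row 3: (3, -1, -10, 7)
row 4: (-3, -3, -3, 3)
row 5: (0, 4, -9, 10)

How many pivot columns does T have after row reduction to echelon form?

Row reduce to echelon form.
R2 ← R2 + (3/4)·R1: [0, -25/4, -9/2, 5/4]
R3 ← R3 − (1/4)·R1: [0, -5/4, -15/2, 25/4]
R4 ← R4 + (1/4)·R1: [0, -11/4, -11/2, 15/4]
R3 ← R3 − (1/5)·R2: [0, 0, -33/5, 6]
R4 ← R4 − (11/25)·R2: [0, 0, -88/25, 16/5]
R5 ← R5 + (16/25)·R2: [0, 0, -297/25, 54/5]
R4 ← R4 − (8/15)·R3: [0, 0, 0, 0]
R5 ← R5 − (9/5)·R3: [0, 0, 0, 0]
Echelon form has 3 nonzero rows, so rank(T) = 3.
Each nonzero row contributes one pivot column: 3 pivot columns.

3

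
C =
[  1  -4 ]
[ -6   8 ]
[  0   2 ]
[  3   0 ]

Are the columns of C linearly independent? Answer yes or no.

yes

Row reduce C to echelon form.
R2 ← R2 + (6)·R1: [0, -16]
R4 ← R4 − (3)·R1: [0, 12]
R3 ← R3 + (1/8)·R2: [0, 0]
R4 ← R4 + (3/4)·R2: [0, 0]
2 pivots among 2 columns.
Every column is a pivot column, so the columns are linearly independent.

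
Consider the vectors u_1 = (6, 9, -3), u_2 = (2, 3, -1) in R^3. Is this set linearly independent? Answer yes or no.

Form the matrix with these vectors as rows and row reduce.
R2 ← R2 − (1/3)·R1: [0, 0, 0]
1 nonzero row, so the 2 vectors span a space of dimension 1.
Since 1 < 2, the vectors are linearly dependent.

no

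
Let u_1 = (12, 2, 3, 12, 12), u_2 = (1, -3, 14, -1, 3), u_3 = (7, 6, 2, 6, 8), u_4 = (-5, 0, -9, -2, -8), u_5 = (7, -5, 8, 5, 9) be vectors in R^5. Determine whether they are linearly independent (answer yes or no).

Form the matrix with these vectors as rows and row reduce.
R2 ← R2 − (1/12)·R1: [0, -19/6, 55/4, -2, 2]
R3 ← R3 − (7/12)·R1: [0, 29/6, 1/4, -1, 1]
R4 ← R4 + (5/12)·R1: [0, 5/6, -31/4, 3, -3]
R5 ← R5 − (7/12)·R1: [0, -37/6, 25/4, -2, 2]
R3 ← R3 + (29/19)·R2: [0, 0, 807/38, -77/19, 77/19]
R4 ← R4 + (5/19)·R2: [0, 0, -157/38, 47/19, -47/19]
R5 ← R5 − (37/19)·R2: [0, 0, -390/19, 36/19, -36/19]
R4 ← R4 + (157/807)·R3: [0, 0, 0, 1360/807, -1360/807]
R5 ← R5 + (260/269)·R3: [0, 0, 0, -544/269, 544/269]
R5 ← R5 + (6/5)·R4: [0, 0, 0, 0, 0]
4 nonzero rows, so the 5 vectors span a space of dimension 4.
Since 4 < 5, the vectors are linearly dependent.

no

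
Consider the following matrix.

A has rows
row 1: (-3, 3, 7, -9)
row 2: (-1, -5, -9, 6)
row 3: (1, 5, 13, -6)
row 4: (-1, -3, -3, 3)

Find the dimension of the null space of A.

Row reduce to echelon form.
R2 ← R2 − (1/3)·R1: [0, -6, -34/3, 9]
R3 ← R3 + (1/3)·R1: [0, 6, 46/3, -9]
R4 ← R4 − (1/3)·R1: [0, -4, -16/3, 6]
R3 ← R3 + R2: [0, 0, 4, 0]
R4 ← R4 − (2/3)·R2: [0, 0, 20/9, 0]
R4 ← R4 − (5/9)·R3: [0, 0, 0, 0]
3 nonzero rows, so rank(A) = 3.
A has 4 columns; by rank–nullity, nullity = 4 − 3 = 1.

1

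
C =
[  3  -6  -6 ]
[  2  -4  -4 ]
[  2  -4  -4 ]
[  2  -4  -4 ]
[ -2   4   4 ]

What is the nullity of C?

2

Row reduce to echelon form.
R2 ← R2 − (2/3)·R1: [0, 0, 0]
R3 ← R3 − (2/3)·R1: [0, 0, 0]
R4 ← R4 − (2/3)·R1: [0, 0, 0]
R5 ← R5 + (2/3)·R1: [0, 0, 0]
1 nonzero row, so rank(C) = 1.
C has 3 columns; by rank–nullity, nullity = 3 − 1 = 2.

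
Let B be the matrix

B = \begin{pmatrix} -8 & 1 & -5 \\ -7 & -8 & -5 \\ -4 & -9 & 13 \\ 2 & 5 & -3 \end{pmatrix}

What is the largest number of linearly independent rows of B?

3

Row reduce to echelon form.
R2 ← R2 − (7/8)·R1: [0, -71/8, -5/8]
R3 ← R3 − (1/2)·R1: [0, -19/2, 31/2]
R4 ← R4 + (1/4)·R1: [0, 21/4, -17/4]
R3 ← R3 − (76/71)·R2: [0, 0, 1148/71]
R4 ← R4 + (42/71)·R2: [0, 0, -328/71]
R4 ← R4 + (2/7)·R3: [0, 0, 0]
Echelon form has 3 nonzero rows, so rank(B) = 3.
The rank gives the maximum number of linearly independent rows: 3.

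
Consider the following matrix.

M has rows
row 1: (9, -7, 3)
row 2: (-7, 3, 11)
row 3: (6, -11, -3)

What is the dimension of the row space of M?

Row reduce to echelon form.
R2 ← R2 + (7/9)·R1: [0, -22/9, 40/3]
R3 ← R3 − (2/3)·R1: [0, -19/3, -5]
R3 ← R3 − (57/22)·R2: [0, 0, -435/11]
Echelon form has 3 nonzero rows, so rank(M) = 3.
The row space has dimension equal to the rank: 3.

3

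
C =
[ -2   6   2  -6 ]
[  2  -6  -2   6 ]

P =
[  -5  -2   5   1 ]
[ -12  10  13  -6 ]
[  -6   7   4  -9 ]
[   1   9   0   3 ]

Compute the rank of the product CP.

First compute CP:
[[-80,  24,  76, -74],
 [ 80, -24, -76,  74]]
Now row reduce the product.
R2 ← R2 + R1: [0, 0, 0, 0]
1 nonzero row, so rank(CP) = 1.

1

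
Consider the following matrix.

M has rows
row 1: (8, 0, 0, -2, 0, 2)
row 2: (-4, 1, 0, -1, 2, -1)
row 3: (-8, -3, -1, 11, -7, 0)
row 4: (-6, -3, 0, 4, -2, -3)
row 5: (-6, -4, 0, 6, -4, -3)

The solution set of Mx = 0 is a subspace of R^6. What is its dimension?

Row reduce to echelon form.
R2 ← R2 + (1/2)·R1: [0, 1, 0, -2, 2, 0]
R3 ← R3 + R1: [0, -3, -1, 9, -7, 2]
R4 ← R4 + (3/4)·R1: [0, -3, 0, 5/2, -2, -3/2]
R5 ← R5 + (3/4)·R1: [0, -4, 0, 9/2, -4, -3/2]
R3 ← R3 + (3)·R2: [0, 0, -1, 3, -1, 2]
R4 ← R4 + (3)·R2: [0, 0, 0, -7/2, 4, -3/2]
R5 ← R5 + (4)·R2: [0, 0, 0, -7/2, 4, -3/2]
R5 ← R5 − R4: [0, 0, 0, 0, 0, 0]
4 nonzero rows, so rank(M) = 4.
M has 6 columns; by rank–nullity, nullity = 6 − 4 = 2.

2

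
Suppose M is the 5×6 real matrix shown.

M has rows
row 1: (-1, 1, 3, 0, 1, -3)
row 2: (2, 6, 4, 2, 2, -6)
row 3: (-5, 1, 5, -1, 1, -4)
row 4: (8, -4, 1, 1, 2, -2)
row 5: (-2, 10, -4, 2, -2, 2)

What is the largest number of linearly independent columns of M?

3

Row reduce to echelon form.
R2 ← R2 + (2)·R1: [0, 8, 10, 2, 4, -12]
R3 ← R3 − (5)·R1: [0, -4, -10, -1, -4, 11]
R4 ← R4 + (8)·R1: [0, 4, 25, 1, 10, -26]
R5 ← R5 − (2)·R1: [0, 8, -10, 2, -4, 8]
R3 ← R3 + (1/2)·R2: [0, 0, -5, 0, -2, 5]
R4 ← R4 − (1/2)·R2: [0, 0, 20, 0, 8, -20]
R5 ← R5 − R2: [0, 0, -20, 0, -8, 20]
R4 ← R4 + (4)·R3: [0, 0, 0, 0, 0, 0]
R5 ← R5 − (4)·R3: [0, 0, 0, 0, 0, 0]
Echelon form has 3 nonzero rows, so rank(M) = 3.
The rank gives the maximum number of linearly independent columns: 3.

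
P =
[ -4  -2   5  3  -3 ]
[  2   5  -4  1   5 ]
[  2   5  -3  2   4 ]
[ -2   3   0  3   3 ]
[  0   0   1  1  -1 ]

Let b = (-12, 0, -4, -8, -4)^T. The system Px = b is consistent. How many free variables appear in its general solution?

Row reduce the augmented matrix [P | b].
R2 ← R2 + (1/2)·R1: [0, 4, -3/2, 5/2, 7/2, -6]
R3 ← R3 + (1/2)·R1: [0, 4, -1/2, 7/2, 5/2, -10]
R4 ← R4 − (1/2)·R1: [0, 4, -5/2, 3/2, 9/2, -2]
R3 ← R3 − R2: [0, 0, 1, 1, -1, -4]
R4 ← R4 − R2: [0, 0, -1, -1, 1, 4]
R4 ← R4 + R3: [0, 0, 0, 0, 0, 0]
R5 ← R5 − R3: [0, 0, 0, 0, 0, 0]
The echelon form has 3 nonzero rows, and every pivot lies in the first 5 columns, so rank(P) = rank([P|b]) = 3.
The system is consistent.
Free variables = (unknowns) − (rank) = 5 − 3 = 2.

2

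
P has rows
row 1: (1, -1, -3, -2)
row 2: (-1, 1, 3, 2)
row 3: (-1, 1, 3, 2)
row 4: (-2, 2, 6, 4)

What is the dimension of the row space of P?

1

Row reduce to echelon form.
R2 ← R2 + R1: [0, 0, 0, 0]
R3 ← R3 + R1: [0, 0, 0, 0]
R4 ← R4 + (2)·R1: [0, 0, 0, 0]
Echelon form has 1 nonzero row, so rank(P) = 1.
The row space has dimension equal to the rank: 1.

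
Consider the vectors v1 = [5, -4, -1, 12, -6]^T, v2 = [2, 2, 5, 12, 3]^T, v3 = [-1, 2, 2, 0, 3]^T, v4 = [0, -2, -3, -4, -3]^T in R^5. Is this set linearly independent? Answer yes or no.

Form the matrix with these vectors as rows and row reduce.
R2 ← R2 − (2/5)·R1: [0, 18/5, 27/5, 36/5, 27/5]
R3 ← R3 + (1/5)·R1: [0, 6/5, 9/5, 12/5, 9/5]
R3 ← R3 − (1/3)·R2: [0, 0, 0, 0, 0]
R4 ← R4 + (5/9)·R2: [0, 0, 0, 0, 0]
2 nonzero rows, so the 4 vectors span a space of dimension 2.
Since 2 < 4, the vectors are linearly dependent.

no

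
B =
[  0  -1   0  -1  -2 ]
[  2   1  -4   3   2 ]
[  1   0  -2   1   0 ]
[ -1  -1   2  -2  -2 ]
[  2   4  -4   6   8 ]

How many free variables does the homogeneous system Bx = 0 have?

3

Row reduce to echelon form.
Swap R1 ↔ R2
R3 ← R3 − (1/2)·R1: [0, -1/2, 0, -1/2, -1]
R4 ← R4 + (1/2)·R1: [0, -1/2, 0, -1/2, -1]
R5 ← R5 − R1: [0, 3, 0, 3, 6]
R3 ← R3 − (1/2)·R2: [0, 0, 0, 0, 0]
R4 ← R4 − (1/2)·R2: [0, 0, 0, 0, 0]
R5 ← R5 + (3)·R2: [0, 0, 0, 0, 0]
2 nonzero rows, so rank(B) = 2.
B has 5 columns; by rank–nullity, nullity = 5 − 2 = 3.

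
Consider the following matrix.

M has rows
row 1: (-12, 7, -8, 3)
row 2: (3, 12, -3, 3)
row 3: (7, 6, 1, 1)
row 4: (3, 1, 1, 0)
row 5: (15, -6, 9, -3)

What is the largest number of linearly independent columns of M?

2

Row reduce to echelon form.
R2 ← R2 + (1/4)·R1: [0, 55/4, -5, 15/4]
R3 ← R3 + (7/12)·R1: [0, 121/12, -11/3, 11/4]
R4 ← R4 + (1/4)·R1: [0, 11/4, -1, 3/4]
R5 ← R5 + (5/4)·R1: [0, 11/4, -1, 3/4]
R3 ← R3 − (11/15)·R2: [0, 0, 0, 0]
R4 ← R4 − (1/5)·R2: [0, 0, 0, 0]
R5 ← R5 − (1/5)·R2: [0, 0, 0, 0]
Echelon form has 2 nonzero rows, so rank(M) = 2.
The rank gives the maximum number of linearly independent columns: 2.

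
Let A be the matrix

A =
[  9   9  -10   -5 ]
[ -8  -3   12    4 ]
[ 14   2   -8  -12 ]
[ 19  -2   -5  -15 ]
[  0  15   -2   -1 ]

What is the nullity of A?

Row reduce to echelon form.
R2 ← R2 + (8/9)·R1: [0, 5, 28/9, -4/9]
R3 ← R3 − (14/9)·R1: [0, -12, 68/9, -38/9]
R4 ← R4 − (19/9)·R1: [0, -21, 145/9, -40/9]
R3 ← R3 + (12/5)·R2: [0, 0, 676/45, -238/45]
R4 ← R4 + (21/5)·R2: [0, 0, 1313/45, -284/45]
R5 ← R5 − (3)·R2: [0, 0, -34/3, 1/3]
R4 ← R4 − (101/52)·R3: [0, 0, 0, 103/26]
R5 ← R5 + (255/338)·R3: [0, 0, 0, -618/169]
R5 ← R5 + (12/13)·R4: [0, 0, 0, 0]
4 nonzero rows, so rank(A) = 4.
A has 4 columns; by rank–nullity, nullity = 4 − 4 = 0.

0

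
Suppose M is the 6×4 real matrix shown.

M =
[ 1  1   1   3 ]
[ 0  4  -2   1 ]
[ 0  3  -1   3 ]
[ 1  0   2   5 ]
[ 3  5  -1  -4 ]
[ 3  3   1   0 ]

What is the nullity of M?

Row reduce to echelon form.
R4 ← R4 − R1: [0, -1, 1, 2]
R5 ← R5 − (3)·R1: [0, 2, -4, -13]
R6 ← R6 − (3)·R1: [0, 0, -2, -9]
R3 ← R3 − (3/4)·R2: [0, 0, 1/2, 9/4]
R4 ← R4 + (1/4)·R2: [0, 0, 1/2, 9/4]
R5 ← R5 − (1/2)·R2: [0, 0, -3, -27/2]
R4 ← R4 − R3: [0, 0, 0, 0]
R5 ← R5 + (6)·R3: [0, 0, 0, 0]
R6 ← R6 + (4)·R3: [0, 0, 0, 0]
3 nonzero rows, so rank(M) = 3.
M has 4 columns; by rank–nullity, nullity = 4 − 3 = 1.

1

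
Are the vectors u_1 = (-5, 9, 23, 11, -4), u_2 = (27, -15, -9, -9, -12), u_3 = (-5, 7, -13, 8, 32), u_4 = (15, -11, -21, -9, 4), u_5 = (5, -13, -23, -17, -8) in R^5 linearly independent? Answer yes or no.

Form the matrix with these vectors as rows and row reduce.
R2 ← R2 + (27/5)·R1: [0, 168/5, 576/5, 252/5, -168/5]
R3 ← R3 − R1: [0, -2, -36, -3, 36]
R4 ← R4 + (3)·R1: [0, 16, 48, 24, -8]
R5 ← R5 + R1: [0, -4, 0, -6, -12]
R3 ← R3 + (5/84)·R2: [0, 0, -204/7, 0, 34]
R4 ← R4 − (10/21)·R2: [0, 0, -48/7, 0, 8]
R5 ← R5 + (5/42)·R2: [0, 0, 96/7, 0, -16]
R4 ← R4 − (4/17)·R3: [0, 0, 0, 0, 0]
R5 ← R5 + (8/17)·R3: [0, 0, 0, 0, 0]
3 nonzero rows, so the 5 vectors span a space of dimension 3.
Since 3 < 5, the vectors are linearly dependent.

no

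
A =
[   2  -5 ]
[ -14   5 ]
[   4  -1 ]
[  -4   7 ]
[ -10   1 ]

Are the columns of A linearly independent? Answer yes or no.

yes

Row reduce A to echelon form.
R2 ← R2 + (7)·R1: [0, -30]
R3 ← R3 − (2)·R1: [0, 9]
R4 ← R4 + (2)·R1: [0, -3]
R5 ← R5 + (5)·R1: [0, -24]
R3 ← R3 + (3/10)·R2: [0, 0]
R4 ← R4 − (1/10)·R2: [0, 0]
R5 ← R5 − (4/5)·R2: [0, 0]
2 pivots among 2 columns.
Every column is a pivot column, so the columns are linearly independent.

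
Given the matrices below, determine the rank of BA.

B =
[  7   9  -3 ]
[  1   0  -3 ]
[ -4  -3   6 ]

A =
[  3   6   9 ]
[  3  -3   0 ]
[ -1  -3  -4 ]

First compute BA:
[[ 51,  24,  75],
 [  6,  15,  21],
 [-27, -33, -60]]
Now row reduce the product.
R2 ← R2 − (2/17)·R1: [0, 207/17, 207/17]
R3 ← R3 + (9/17)·R1: [0, -345/17, -345/17]
R3 ← R3 + (5/3)·R2: [0, 0, 0]
2 nonzero rows, so rank(BA) = 2.

2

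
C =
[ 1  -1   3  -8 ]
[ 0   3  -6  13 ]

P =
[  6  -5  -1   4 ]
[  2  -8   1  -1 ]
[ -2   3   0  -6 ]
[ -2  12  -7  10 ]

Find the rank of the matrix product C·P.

First compute CP:
[[ 14, -84,  54, -93],
 [ -8, 114, -88, 163]]
Now row reduce the product.
R2 ← R2 + (4/7)·R1: [0, 66, -400/7, 769/7]
2 nonzero rows, so rank(CP) = 2.

2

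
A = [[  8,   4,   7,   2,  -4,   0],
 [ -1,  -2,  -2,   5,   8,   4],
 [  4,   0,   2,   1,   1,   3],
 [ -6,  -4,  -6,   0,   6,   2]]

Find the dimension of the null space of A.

3

Row reduce to echelon form.
R2 ← R2 + (1/8)·R1: [0, -3/2, -9/8, 21/4, 15/2, 4]
R3 ← R3 − (1/2)·R1: [0, -2, -3/2, 0, 3, 3]
R4 ← R4 + (3/4)·R1: [0, -1, -3/4, 3/2, 3, 2]
R3 ← R3 − (4/3)·R2: [0, 0, 0, -7, -7, -7/3]
R4 ← R4 − (2/3)·R2: [0, 0, 0, -2, -2, -2/3]
R4 ← R4 − (2/7)·R3: [0, 0, 0, 0, 0, 0]
3 nonzero rows, so rank(A) = 3.
A has 6 columns; by rank–nullity, nullity = 6 − 3 = 3.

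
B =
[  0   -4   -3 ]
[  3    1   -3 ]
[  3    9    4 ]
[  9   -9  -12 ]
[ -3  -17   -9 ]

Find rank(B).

3

Row reduce to echelon form.
Swap R1 ↔ R2
R3 ← R3 − R1: [0, 8, 7]
R4 ← R4 − (3)·R1: [0, -12, -3]
R5 ← R5 + R1: [0, -16, -12]
R3 ← R3 + (2)·R2: [0, 0, 1]
R4 ← R4 − (3)·R2: [0, 0, 6]
R5 ← R5 − (4)·R2: [0, 0, 0]
R4 ← R4 − (6)·R3: [0, 0, 0]
Echelon form has 3 nonzero rows, so rank(B) = 3.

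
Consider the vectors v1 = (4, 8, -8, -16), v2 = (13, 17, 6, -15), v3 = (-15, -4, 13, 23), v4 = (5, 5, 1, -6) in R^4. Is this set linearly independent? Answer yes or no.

yes

Form the matrix with these vectors as rows and row reduce.
R2 ← R2 − (13/4)·R1: [0, -9, 32, 37]
R3 ← R3 + (15/4)·R1: [0, 26, -17, -37]
R4 ← R4 − (5/4)·R1: [0, -5, 11, 14]
R3 ← R3 + (26/9)·R2: [0, 0, 679/9, 629/9]
R4 ← R4 − (5/9)·R2: [0, 0, -61/9, -59/9]
R4 ← R4 + (61/679)·R3: [0, 0, 0, -188/679]
4 nonzero rows, so the 4 vectors span a space of dimension 4.
Since 4 = 4, the vectors are linearly independent.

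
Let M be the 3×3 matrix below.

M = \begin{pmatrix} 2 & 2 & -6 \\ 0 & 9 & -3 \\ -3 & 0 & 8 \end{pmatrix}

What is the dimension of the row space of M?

2

Row reduce to echelon form.
R3 ← R3 + (3/2)·R1: [0, 3, -1]
R3 ← R3 − (1/3)·R2: [0, 0, 0]
Echelon form has 2 nonzero rows, so rank(M) = 2.
The row space has dimension equal to the rank: 2.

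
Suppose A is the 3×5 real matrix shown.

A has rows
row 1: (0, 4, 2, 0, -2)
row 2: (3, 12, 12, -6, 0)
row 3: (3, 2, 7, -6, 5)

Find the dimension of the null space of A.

3

Row reduce to echelon form.
Swap R1 ↔ R2
R3 ← R3 − R1: [0, -10, -5, 0, 5]
R3 ← R3 + (5/2)·R2: [0, 0, 0, 0, 0]
2 nonzero rows, so rank(A) = 2.
A has 5 columns; by rank–nullity, nullity = 5 − 2 = 3.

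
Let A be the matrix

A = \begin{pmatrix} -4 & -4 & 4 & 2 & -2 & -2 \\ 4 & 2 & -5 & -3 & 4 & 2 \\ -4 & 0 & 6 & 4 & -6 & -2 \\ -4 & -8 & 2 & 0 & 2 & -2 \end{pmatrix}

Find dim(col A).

2

Row reduce to echelon form.
R2 ← R2 + R1: [0, -2, -1, -1, 2, 0]
R3 ← R3 − R1: [0, 4, 2, 2, -4, 0]
R4 ← R4 − R1: [0, -4, -2, -2, 4, 0]
R3 ← R3 + (2)·R2: [0, 0, 0, 0, 0, 0]
R4 ← R4 − (2)·R2: [0, 0, 0, 0, 0, 0]
Echelon form has 2 nonzero rows, so rank(A) = 2.
The column space has dimension equal to the rank: 2.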